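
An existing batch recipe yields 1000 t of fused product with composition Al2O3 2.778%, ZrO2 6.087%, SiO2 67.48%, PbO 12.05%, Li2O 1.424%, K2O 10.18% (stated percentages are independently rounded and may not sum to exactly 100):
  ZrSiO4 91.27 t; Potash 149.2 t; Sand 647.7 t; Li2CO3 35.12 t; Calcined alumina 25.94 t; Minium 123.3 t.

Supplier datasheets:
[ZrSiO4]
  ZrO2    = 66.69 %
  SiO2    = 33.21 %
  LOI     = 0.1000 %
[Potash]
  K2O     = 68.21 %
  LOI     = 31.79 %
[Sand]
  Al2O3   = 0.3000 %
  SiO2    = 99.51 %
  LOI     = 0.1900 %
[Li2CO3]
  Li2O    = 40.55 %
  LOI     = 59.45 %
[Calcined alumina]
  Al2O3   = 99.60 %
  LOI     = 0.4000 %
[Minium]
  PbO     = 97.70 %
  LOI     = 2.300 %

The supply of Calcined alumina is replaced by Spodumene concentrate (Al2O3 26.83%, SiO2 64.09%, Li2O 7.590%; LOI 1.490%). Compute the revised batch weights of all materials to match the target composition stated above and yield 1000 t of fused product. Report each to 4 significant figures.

Revised batch per 1000 t fused product:
  ZrSiO4: 91.27 t
  Potash: 149.2 t
  Sand: 585.2 t
  Li2CO3: 16.96 t
  Spodumene concentrate: 97.00 t
  Minium: 123.3 t
Total batch = 1063 t; LOI loss = 63.00 t

Full float precision is held at each step — the intermediate values are shown rounded to 4 significant digits alongside each step — every reported number is rounded once only. The derived quantities are rebuilt in exact precision (the yield, glass mass, the totals, ignition loss, six oxide percentages) from the batch weights on 1000 t of glass exactly as printed in the question or the answer.
Per-oxide target masses for 1000 t fused product:
  Al2O3: 2.778% × 1000 = 27.78 t
  ZrO2: 6.087% × 1000 = 60.87 t
  SiO2: 67.48% × 1000 = 674.8 t
  PbO: 12.05% × 1000 = 120.5 t
  Li2O: 1.424% × 1000 = 14.24 t
  K2O: 10.18% × 1000 = 101.8 t
Sums-versus-targets review given the weights on record, versus the basis set out (every target is met by its sum once rounding is allowed for):
  Al2O3: 585.2·0.003000 + 97.00·0.2683 = 27.78 t (target 27.78 t)
  ZrO2: 91.27·0.6669 = 60.87 t (target 60.87 t)
  SiO2: 91.27·0.3321 + 585.2·0.9951 + 97.00·0.6409 = 674.8 t (target 674.8 t)
  PbO: 123.3·0.9770 = 120.5 t (target 120.5 t)
  Li2O: 16.96·0.4055 + 97.00·0.07590 = 14.24 t (target 14.24 t)
  K2O: 149.2·0.6821 = 101.8 t (target 101.8 t)
Glass-mass sanity pass: whole batch net of LOI = 999.9 t (per-oxide target masses sum to 1000 t; versus the stated basis of 1000 t — gaps are rounding artifacts).
Adding the batch up: Σ batch = 1063 t; Σ batch·LOI gives LOI loss = 63.00 t; yield, glass over the total, = 94.07%.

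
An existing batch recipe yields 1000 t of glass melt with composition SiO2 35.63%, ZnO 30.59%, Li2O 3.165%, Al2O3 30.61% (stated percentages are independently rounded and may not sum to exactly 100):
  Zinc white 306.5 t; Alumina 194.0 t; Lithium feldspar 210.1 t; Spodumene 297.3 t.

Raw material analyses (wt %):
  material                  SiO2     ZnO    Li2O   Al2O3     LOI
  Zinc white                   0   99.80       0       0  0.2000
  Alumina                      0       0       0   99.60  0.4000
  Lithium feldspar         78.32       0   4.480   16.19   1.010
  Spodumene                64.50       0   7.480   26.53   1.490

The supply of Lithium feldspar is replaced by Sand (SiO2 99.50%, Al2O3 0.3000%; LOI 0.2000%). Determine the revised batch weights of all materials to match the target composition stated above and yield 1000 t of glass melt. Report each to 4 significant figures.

Revised batch per 1000 t glass melt:
  Zinc white: 306.5 t
  Alumina: 194.4 t
  Sand: 83.80 t
  Spodumene: 423.1 t
Total batch = 1008 t; LOI loss = 7.862 t

Intermediates are shown (rounded to four significant digits) on the page; all internal work keeps exact precision through every step; every reported figure takes exactly one rounding. All derived quantities are recomputed in full precision (LOI, the totals, net glass mass, four oxide percentages, yield) from the batch weights on 1000 t of glass, exactly as printed in either problem or answer.
Per-oxide target masses for 1000 t glass melt:
  SiO2: 35.63% × 1000 = 356.3 t
  ZnO: 30.59% × 1000 = 305.9 t
  Li2O: 3.165% × 1000 = 31.65 t
  Al2O3: 30.61% × 1000 = 306.1 t
Per-oxide balance check per the reported batch figures, on the stated basis (every target is met by its sum net of answer rounding effects):
  SiO2: 83.80·0.9950 + 423.1·0.6450 = 356.3 t (target 356.3 t)
  ZnO: 306.5·0.9980 = 305.9 t (target 305.9 t)
  Li2O: 423.1·0.07480 = 31.65 t (target 31.65 t)
  Al2O3: 194.4·0.9960 + 83.80·0.003000 + 423.1·0.2653 = 306.1 t (target 306.1 t)
Glass-mass bookkeeping: total batch − LOI = 999.9 t (per-oxide target masses sum to 1000 t; versus the stated basis of 1000 t — gaps are rounding artifacts).
Adding the batch up: Σ batch = 1008 t; Σ batch·LOI gives LOI loss = 7.862 t; the yield ratio, glass ÷ batch: 99.22%.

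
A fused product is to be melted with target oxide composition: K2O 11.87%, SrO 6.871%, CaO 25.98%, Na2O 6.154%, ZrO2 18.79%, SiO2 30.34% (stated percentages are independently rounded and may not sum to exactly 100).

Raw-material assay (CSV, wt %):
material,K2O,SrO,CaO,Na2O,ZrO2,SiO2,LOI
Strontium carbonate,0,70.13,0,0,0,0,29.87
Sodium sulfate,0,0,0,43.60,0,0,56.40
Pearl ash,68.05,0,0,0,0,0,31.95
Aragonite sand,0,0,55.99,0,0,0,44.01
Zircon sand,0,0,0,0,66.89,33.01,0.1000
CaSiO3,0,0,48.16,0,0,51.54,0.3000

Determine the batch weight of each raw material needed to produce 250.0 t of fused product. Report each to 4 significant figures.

Batch per 250.0 t fused product:
  Strontium carbonate: 24.49 t
  Sodium sulfate: 35.29 t
  Pearl ash: 43.61 t
  Aragonite sand: 28.10 t
  Zircon sand: 70.23 t
  CaSiO3: 102.2 t
Total batch = 303.9 t; LOI loss = 53.90 t; yield = 82.27%

Values along the way appear (rounded to 4 significant digits) between the steps. Exact precision is maintained from start to finish. A single rounding produces each reported figure. The derived quantities are re-derived in full float precision (the totals, yield, LOI, six oxide percentages, net glass mass) from the batch weights at 250.0 t of glass exactly as shown in either problem or answer.
The oxide mass targets at 250.0 t fused product:
  K2O: 11.87% × 250.0 = 29.68 t
  SrO: 6.871% × 250.0 = 17.18 t
  CaO: 25.98% × 250.0 = 64.95 t
  Na2O: 6.154% × 250.0 = 15.38 t
  ZrO2: 18.79% × 250.0 = 46.98 t
  SiO2: 30.34% × 250.0 = 75.85 t
Balance tally, oxide-wise, working from each reported weight, for the quoted basis mass (sum by sum, the targets are met up to rounding of the answer):
  K2O: 43.61·0.6805 = 29.68 t (target 29.68 t)
  SrO: 24.49·0.7013 = 17.17 t (target 17.18 t)
  CaO: 28.10·0.5599 + 102.2·0.4816 = 64.95 t (target 64.95 t)
  Na2O: 35.29·0.4360 = 15.39 t (target 15.38 t)
  ZrO2: 70.23·0.6689 = 46.98 t (target 46.98 t)
  SiO2: 70.23·0.3301 + 102.2·0.5154 = 75.86 t (target 75.85 t)
The glass-mass cross-check: batch total minus LOI = 250.0 t (the Σ of target masses is 250.0 t; against the stated basis, 250.0 t — deltas are rounding alone).
Adding the batch up: Σ batch = 303.9 t; loss to ignition Σ batch·LOI = 53.90 t; as yield: glass ÷ batch → 82.27%.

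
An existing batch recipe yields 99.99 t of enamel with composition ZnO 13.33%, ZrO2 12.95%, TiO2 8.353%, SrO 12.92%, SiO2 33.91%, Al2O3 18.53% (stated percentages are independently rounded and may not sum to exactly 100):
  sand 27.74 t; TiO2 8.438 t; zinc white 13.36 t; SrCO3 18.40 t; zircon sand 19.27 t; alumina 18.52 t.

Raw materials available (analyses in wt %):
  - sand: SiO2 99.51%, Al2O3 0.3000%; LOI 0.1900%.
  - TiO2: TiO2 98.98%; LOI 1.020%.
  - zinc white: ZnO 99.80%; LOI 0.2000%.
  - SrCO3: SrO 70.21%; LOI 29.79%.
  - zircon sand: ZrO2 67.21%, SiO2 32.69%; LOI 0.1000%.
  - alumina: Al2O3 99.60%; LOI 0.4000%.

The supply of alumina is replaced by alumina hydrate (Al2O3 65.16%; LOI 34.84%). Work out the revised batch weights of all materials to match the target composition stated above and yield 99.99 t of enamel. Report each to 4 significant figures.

Revised batch per 99.99 t enamel:
  sand: 27.74 t
  TiO2: 8.438 t
  zinc white: 13.36 t
  SrCO3: 18.40 t
  zircon sand: 19.27 t
  alumina hydrate: 28.31 t
Total batch = 115.5 t; LOI loss = 15.53 t

Rounding to four significant figures applies to each intermediate as printed — each numeric step maintains full precision from first step to last. A single rounding completes every reported number — derived quantities are carried from the batch weights per 99.99 t of glass in full float precision (glass mass, the totals, the yield, six oxide percentages, ignition loss) as set out in either problem or answer.
Oxide mass targets, per 99.99 t enamel:
  ZnO: 13.33% × 99.99 = 13.33 t
  ZrO2: 12.95% × 99.99 = 12.95 t
  TiO2: 8.353% × 99.99 = 8.352 t
  SrO: 12.92% × 99.99 = 12.92 t
  SiO2: 33.91% × 99.99 = 33.91 t
  Al2O3: 18.53% × 99.99 = 18.53 t
A balance pass over the oxides, using the reported weights, under the basis named above (delivered sums recover each target given rounding of the digits):
  ZnO: 13.36·0.9980 = 13.33 t (target 13.33 t)
  ZrO2: 19.27·0.6721 = 12.95 t (target 12.95 t)
  TiO2: 8.438·0.9898 = 8.352 t (target 8.352 t)
  SrO: 18.40·0.7021 = 12.92 t (target 12.92 t)
  SiO2: 27.74·0.9951 + 19.27·0.3269 = 33.90 t (target 33.91 t)
  Al2O3: 27.74·0.003000 + 28.31·0.6516 = 18.53 t (target 18.53 t)
Consistency of the glass mass: Σ batch − LOI loss = 99.99 t (oxide target masses add up to 99.98 t; basis as stated: 99.99 t — gaps are rounding artifacts).
Total batch = Σ batch = 115.5 t; LOI removed, Σ of batch·LOI: 15.53 t; yield: glass divided by total = 86.56%.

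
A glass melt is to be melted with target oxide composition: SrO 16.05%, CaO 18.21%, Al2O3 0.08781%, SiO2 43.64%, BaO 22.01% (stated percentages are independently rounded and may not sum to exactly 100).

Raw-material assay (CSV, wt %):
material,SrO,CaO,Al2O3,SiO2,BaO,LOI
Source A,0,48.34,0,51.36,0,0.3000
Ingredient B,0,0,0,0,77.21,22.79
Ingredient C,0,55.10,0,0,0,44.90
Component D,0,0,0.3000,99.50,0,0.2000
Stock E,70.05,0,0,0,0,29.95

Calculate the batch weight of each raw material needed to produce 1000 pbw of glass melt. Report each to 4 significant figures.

Intermediates are shown rounded off to 4 significant digits in the printout — all arithmetic carries full precision throughout; exactly one rounding goes into each reported figure. The derived quantities (five oxide percentages, ignition loss, the totals, net glass mass, the yield) are carried in exact precision starting from the weights on 1000 pbw of glass as given in either problem or answer.
Target oxide masses per 1000 pbw glass melt:
  SrO: 16.05% × 1000 = 160.5 pbw
  CaO: 18.21% × 1000 = 182.1 pbw
  Al2O3: 0.08781% × 1000 = 0.8781 pbw
  SiO2: 43.64% × 1000 = 436.4 pbw
  BaO: 22.01% × 1000 = 220.1 pbw
Per-oxide balance check using the reported weights, versus the basis set out (sums match the target masses within answer rounding):
  SrO: 229.1·0.7005 = 160.5 pbw (target 160.5 pbw)
  CaO: 282.6·0.4834 + 82.53·0.5510 = 182.1 pbw (target 182.1 pbw)
  Al2O3: 292.7·0.003000 = 0.8781 pbw (target 0.8781 pbw)
  SiO2: 282.6·0.5136 + 292.7·0.9950 = 436.4 pbw (target 436.4 pbw)
  BaO: 285.1·0.7721 = 220.1 pbw (target 220.1 pbw)
Consistency of the glass mass: Σ batch − LOI loss = 1000 pbw (oxide target masses add up to 1000 pbw; stated basis 1000 pbw — any gap is answer rounding).
Total batch = Σ batch = 1172 pbw; the LOI term Σ batch·LOI equals 172.1 pbw; the yield ratio, glass ÷ batch: 85.32%.

Batch per 1000 pbw glass melt:
  Source A: 282.6 pbw
  Ingredient B: 285.1 pbw
  Ingredient C: 82.53 pbw
  Component D: 292.7 pbw
  Stock E: 229.1 pbw
Total batch = 1172 pbw; LOI loss = 172.1 pbw; yield = 85.32%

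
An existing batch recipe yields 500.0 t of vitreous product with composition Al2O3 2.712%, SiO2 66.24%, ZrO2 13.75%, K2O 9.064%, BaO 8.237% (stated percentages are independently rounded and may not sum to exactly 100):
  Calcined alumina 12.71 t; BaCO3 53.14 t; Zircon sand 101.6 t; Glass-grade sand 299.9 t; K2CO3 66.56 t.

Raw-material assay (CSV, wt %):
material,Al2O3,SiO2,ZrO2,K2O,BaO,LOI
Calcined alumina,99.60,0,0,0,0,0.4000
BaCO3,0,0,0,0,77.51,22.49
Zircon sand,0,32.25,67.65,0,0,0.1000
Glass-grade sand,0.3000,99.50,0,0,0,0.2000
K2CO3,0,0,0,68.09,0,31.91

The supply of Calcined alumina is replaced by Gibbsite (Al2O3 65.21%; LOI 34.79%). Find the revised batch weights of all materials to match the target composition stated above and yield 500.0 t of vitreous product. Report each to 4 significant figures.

Every computation holds full precision in every operation. Rounding to 4 significant figures extends to each working value as shown; exactly one rounding goes into each reported value — the derived quantities are carried at exact precision (glass mass, yield, five oxide percentages, the totals, ignition loss) using the weight values per 500.0 t of glass precisely as stated by the question or the answer.
Oxide-by-oxide targets in 500.0 t vitreous product:
  Al2O3: 2.712% × 500.0 = 13.56 t
  SiO2: 66.24% × 500.0 = 331.2 t
  ZrO2: 13.75% × 500.0 = 68.75 t
  K2O: 9.064% × 500.0 = 45.32 t
  BaO: 8.237% × 500.0 = 41.18 t
Checking each oxide sum from the weights as reported, at the basis given (target by target, the sums agree once rounding is allowed for):
  Al2O3: 19.41·0.6521 + 299.9·0.003000 = 13.56 t (target 13.56 t)
  SiO2: 101.6·0.3225 + 299.9·0.9950 = 331.2 t (target 331.2 t)
  ZrO2: 101.6·0.6765 = 68.73 t (target 68.75 t)
  K2O: 66.56·0.6809 = 45.32 t (target 45.32 t)
  BaO: 53.14·0.7751 = 41.19 t (target 41.18 t)
Auditing the glass mass value: the batch minus its LOI: 500.0 t (oxide target masses add up to 500.0 t; versus the stated basis of 500.0 t — differing by rounding only).
Whole-batch sum: Σ batch = 540.6 t; Σ batch·LOI gives LOI loss = 40.64 t; as yield: glass ÷ batch → 92.48%.

Revised batch per 500.0 t vitreous product:
  Gibbsite: 19.41 t
  BaCO3: 53.14 t
  Zircon sand: 101.6 t
  Glass-grade sand: 299.9 t
  K2CO3: 66.56 t
Total batch = 540.6 t; LOI loss = 40.64 t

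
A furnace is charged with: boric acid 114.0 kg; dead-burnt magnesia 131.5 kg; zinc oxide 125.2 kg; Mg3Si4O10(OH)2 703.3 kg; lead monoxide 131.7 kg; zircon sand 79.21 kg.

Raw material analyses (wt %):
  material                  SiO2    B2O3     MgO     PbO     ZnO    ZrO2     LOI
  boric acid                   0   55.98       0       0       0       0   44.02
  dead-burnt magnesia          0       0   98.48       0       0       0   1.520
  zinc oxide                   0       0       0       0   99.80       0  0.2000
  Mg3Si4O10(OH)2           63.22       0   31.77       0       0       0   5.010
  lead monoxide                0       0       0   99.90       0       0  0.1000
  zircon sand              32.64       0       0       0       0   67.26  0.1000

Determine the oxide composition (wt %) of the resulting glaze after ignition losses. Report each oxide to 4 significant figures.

Glass mass = 1197 kg (batch 1285 − LOI 87.88).
Composition: SiO2 39.30%, B2O3 5.331%, MgO 29.48%, PbO 10.99%, ZnO 10.44%, ZrO2 4.451%

Each numeric step holds exact precision throughout. Working values are shown rounded to 4 significant digits — a single rounding yields every reported result; derived quantities, which include net glass mass, the six compositions, totals, ignition loss, yield, are re-derived in exact precision, as quoted within the problem or answer text, using the weight values per 1197 kg of glass.
Oxide-by-oxide delivered mass:
  SiO2: 703.3·0.6322 + 79.21·0.3264 = 470.5 kg
  B2O3: 114.0·0.5598 = 63.82 kg
  MgO: 131.5·0.9848 + 703.3·0.3177 = 352.9 kg
  PbO: 131.7·0.9990 = 131.6 kg
  ZnO: 125.2·0.9980 = 124.9 kg
  ZrO2: 79.21·0.6726 = 53.28 kg
LOI: 114.0·0.4402 + 131.5·0.01520 + 125.2·0.002000 + 703.3·0.05010 + 131.7·0.001000 + 79.21·0.001000 = 87.88 kg
batch − LOI leaves glass = 1285 − 87.88 = 1197 kg (equal to the oxide-mass sum)
percent by weight: oxide/glass ×100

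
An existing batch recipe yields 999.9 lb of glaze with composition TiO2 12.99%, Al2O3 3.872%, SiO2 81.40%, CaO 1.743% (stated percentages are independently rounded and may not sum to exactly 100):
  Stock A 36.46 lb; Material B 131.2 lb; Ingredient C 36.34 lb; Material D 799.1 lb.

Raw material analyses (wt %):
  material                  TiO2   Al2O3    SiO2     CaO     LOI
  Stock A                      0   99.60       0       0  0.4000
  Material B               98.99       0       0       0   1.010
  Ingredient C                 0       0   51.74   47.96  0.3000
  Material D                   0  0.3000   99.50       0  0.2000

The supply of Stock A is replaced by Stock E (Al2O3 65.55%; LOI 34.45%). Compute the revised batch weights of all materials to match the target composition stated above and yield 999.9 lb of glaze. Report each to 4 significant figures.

In-progress results are printed, with 4-significant-digit rounding, across the worked steps — the whole derivation carries exact precision all the way through. Each reported number includes exactly one rounding — all derived quantities are carried starting from the weights on 999.9 lb of glass at exact precision (four oxide percentages, glass mass, totals, LOI, the yield) exactly as printed in the question or the answer.
Per-oxide target masses for 999.9 lb glaze:
  TiO2: 12.99% × 999.9 = 129.9 lb
  Al2O3: 3.872% × 999.9 = 38.72 lb
  SiO2: 81.40% × 999.9 = 813.9 lb
  CaO: 1.743% × 999.9 = 17.43 lb
Oxide-by-oxide audit with the batch weights as given, for the quoted basis mass (each sum matches its target mass up to rounding of the answer):
  TiO2: 131.2·0.9899 = 129.9 lb (target 129.9 lb)
  Al2O3: 55.41·0.6555 + 799.1·0.003000 = 38.72 lb (target 38.72 lb)
  SiO2: 36.34·0.5174 + 799.1·0.9950 = 813.9 lb (target 813.9 lb)
  CaO: 36.34·0.4796 = 17.43 lb (target 17.43 lb)
Mass balance on the glass: whole batch net of LOI = 999.9 lb (the targets, summed, come to 999.9 lb; stated basis 999.9 lb — deltas are rounding alone).
Adding the batch up: Σ batch = 1022 lb; loss to ignition Σ batch·LOI = 22.12 lb; yield, glass over the total, = 97.84%.

Revised batch per 999.9 lb glaze:
  Stock E: 55.41 lb
  Material B: 131.2 lb
  Ingredient C: 36.34 lb
  Material D: 799.1 lb
Total batch = 1022 lb; LOI loss = 22.12 lb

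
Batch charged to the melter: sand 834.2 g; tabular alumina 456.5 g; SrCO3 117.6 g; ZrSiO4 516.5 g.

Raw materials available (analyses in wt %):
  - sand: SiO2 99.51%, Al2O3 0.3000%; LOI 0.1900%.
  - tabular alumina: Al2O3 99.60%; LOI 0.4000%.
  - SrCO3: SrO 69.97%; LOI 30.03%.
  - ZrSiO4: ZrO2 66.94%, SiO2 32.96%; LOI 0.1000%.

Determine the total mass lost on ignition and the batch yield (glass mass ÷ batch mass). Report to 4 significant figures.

All arithmetic carries full float precision end to end; the intermediate values are printed, rounded to four significant digits, between the steps; each reported number takes exactly one rounding; derived quantities, which include glass mass, totals, LOI, four oxide percentages, yield, are rebuilt in full precision, as set out in question or answer, using the weight values at 1886 g of glass.
Material-by-material LOI:
  sand: 834.2 × 0.001900 = 1.585 g
  tabular alumina: 456.5 × 0.004000 = 1.826 g
  SrCO3: 117.6 × 0.3003 = 35.32 g
  ZrSiO4: 516.5 × 0.001000 = 0.5165 g
Total LOI = 39.24 g
Glass = batch − LOI = 1925 − 39.24 = 1886 g

LOI loss = 39.24 g; glass = 1886 g; yield = 97.96%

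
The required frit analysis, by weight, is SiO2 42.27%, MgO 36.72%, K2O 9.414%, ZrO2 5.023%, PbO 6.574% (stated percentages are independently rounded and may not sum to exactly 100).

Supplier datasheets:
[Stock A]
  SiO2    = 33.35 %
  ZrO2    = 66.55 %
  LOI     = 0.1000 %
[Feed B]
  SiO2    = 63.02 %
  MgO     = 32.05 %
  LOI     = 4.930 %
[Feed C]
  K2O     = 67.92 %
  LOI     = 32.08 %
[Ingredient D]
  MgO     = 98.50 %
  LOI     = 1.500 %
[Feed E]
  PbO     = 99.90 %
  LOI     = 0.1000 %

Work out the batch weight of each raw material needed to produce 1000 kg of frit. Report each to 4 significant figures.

In-progress results are printed rounded to 4 significant digits in the working; every computation carries full float precision at all times — each reported figure receives exactly one rounding — all derived quantities are computed in full precision (five oxide percentages, yield, glass mass, LOI, the totals) using the weight values per 1000 kg of glass, as written in either problem or answer.
Per-oxide target masses for 1000 kg frit:
  SiO2: 42.27% × 1000 = 422.7 kg
  MgO: 36.72% × 1000 = 367.2 kg
  K2O: 9.414% × 1000 = 94.14 kg
  ZrO2: 5.023% × 1000 = 50.23 kg
  PbO: 6.574% × 1000 = 65.74 kg
Per-oxide balance check with the batch weights as given, under the basis named above (summed amounts equal target values modulo rounding of the values):
  SiO2: 75.48·0.3335 + 630.8·0.6302 = 422.7 kg (target 422.7 kg)
  MgO: 630.8·0.3205 + 167.5·0.9850 = 367.2 kg (target 367.2 kg)
  K2O: 138.6·0.6792 = 94.14 kg (target 94.14 kg)
  ZrO2: 75.48·0.6655 = 50.23 kg (target 50.23 kg)
  PbO: 65.81·0.9990 = 65.74 kg (target 65.74 kg)
Auditing the glass mass value: total batch − LOI = 1000 kg (per-oxide target masses sum to 1000 kg; with the basis standing at 1000 kg — a pure rounding effect).
Total batch = Σ batch = 1078 kg; LOI loss = Σ batch·LOI = 78.22 kg; glass ÷ batch gives a yield of 92.75%.

Batch per 1000 kg frit:
  Stock A: 75.48 kg
  Feed B: 630.8 kg
  Feed C: 138.6 kg
  Ingredient D: 167.5 kg
  Feed E: 65.81 kg
Total batch = 1078 kg; LOI loss = 78.22 kg; yield = 92.75%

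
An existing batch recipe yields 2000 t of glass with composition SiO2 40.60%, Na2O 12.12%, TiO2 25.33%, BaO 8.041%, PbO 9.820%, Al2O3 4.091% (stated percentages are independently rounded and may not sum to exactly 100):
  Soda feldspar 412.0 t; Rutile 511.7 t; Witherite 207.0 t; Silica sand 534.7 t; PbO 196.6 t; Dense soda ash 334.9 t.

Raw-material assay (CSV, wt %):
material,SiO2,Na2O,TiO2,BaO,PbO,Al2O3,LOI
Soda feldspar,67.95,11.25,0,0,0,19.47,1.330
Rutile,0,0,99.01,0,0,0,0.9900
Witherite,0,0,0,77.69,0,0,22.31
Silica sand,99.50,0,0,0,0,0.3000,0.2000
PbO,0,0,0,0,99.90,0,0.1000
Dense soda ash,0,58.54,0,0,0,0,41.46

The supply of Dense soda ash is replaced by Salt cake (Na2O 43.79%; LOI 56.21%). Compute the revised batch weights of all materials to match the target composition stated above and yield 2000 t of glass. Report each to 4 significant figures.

In-progress results are displayed rounded to 4 significant digits on the page — all internal work maintains exact precision throughout — a single rounding finalizes each reported result — derived quantities, including glass mass, ignition loss, totals, six oxide percentages, the yield, are re-derived from the weighed amounts for 2000 t of glass at exact precision as given in question or answer.
The oxide mass targets at 2000 t glass:
  SiO2: 40.60% × 2000 = 812.0 t
  Na2O: 12.12% × 2000 = 242.4 t
  TiO2: 25.33% × 2000 = 506.6 t
  BaO: 8.041% × 2000 = 160.8 t
  PbO: 9.820% × 2000 = 196.4 t
  Al2O3: 4.091% × 2000 = 81.82 t
A balance pass over the oxides, using the reported weights, versus the basis set out (sum by sum, the targets are met within answer rounding):
  SiO2: 412.0·0.6795 + 534.7·0.9950 = 812.0 t (target 812.0 t)
  Na2O: 412.0·0.1125 + 447.7·0.4379 = 242.4 t (target 242.4 t)
  TiO2: 511.7·0.9901 = 506.6 t (target 506.6 t)
  BaO: 207.0·0.7769 = 160.8 t (target 160.8 t)
  PbO: 196.6·0.9990 = 196.4 t (target 196.4 t)
  Al2O3: 412.0·0.1947 + 534.7·0.003000 = 81.82 t (target 81.82 t)
The glass-mass cross-check: Σ batch − LOI loss = 2000 t (the Σ of target masses is 2000 t; with the basis standing at 2000 t — gaps are rounding artifacts).
Adding the batch up: Σ batch = 2310 t; loss to ignition Σ batch·LOI = 309.6 t; yield: glass divided by total = 86.59%.

Revised batch per 2000 t glass:
  Soda feldspar: 412.0 t
  Rutile: 511.7 t
  Witherite: 207.0 t
  Silica sand: 534.7 t
  PbO: 196.6 t
  Salt cake: 447.7 t
Total batch = 2310 t; LOI loss = 309.6 t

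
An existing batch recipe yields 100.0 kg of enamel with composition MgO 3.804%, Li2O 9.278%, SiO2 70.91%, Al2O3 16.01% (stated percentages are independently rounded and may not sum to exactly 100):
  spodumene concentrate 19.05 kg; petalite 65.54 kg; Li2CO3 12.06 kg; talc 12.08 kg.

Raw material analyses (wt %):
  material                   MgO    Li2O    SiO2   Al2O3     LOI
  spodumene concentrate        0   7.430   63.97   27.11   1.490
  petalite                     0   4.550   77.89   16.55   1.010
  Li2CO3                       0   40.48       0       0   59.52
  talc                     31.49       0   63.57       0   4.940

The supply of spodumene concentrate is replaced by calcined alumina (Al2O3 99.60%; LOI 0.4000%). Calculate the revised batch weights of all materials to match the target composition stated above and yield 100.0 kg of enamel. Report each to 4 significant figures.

Revised batch per 100.0 kg enamel:
  calcined alumina: 2.585 kg
  petalite: 81.18 kg
  Li2CO3: 13.80 kg
  talc: 12.08 kg
Total batch = 109.6 kg; LOI loss = 9.641 kg

All internal work maintains full precision all the way through. Rounding to four significant digits applies to every mid-chain value as shown. Every reported number receives exactly one rounding; derived quantities (ignition loss, glass mass, four oxide percentages, the yield, totals) are carried in full float precision using the weight values for 100.0 kg of glass, exactly as shown in either problem or answer.
Per-oxide target masses for 100.0 kg enamel:
  MgO: 3.804% × 100.0 = 3.804 kg
  Li2O: 9.278% × 100.0 = 9.278 kg
  SiO2: 70.91% × 100.0 = 70.91 kg
  Al2O3: 16.01% × 100.0 = 16.01 kg
Verifying the oxide balance given the weights on record, per the basis as stated (sums match the target masses within answer rounding):
  MgO: 12.08·0.3149 = 3.804 kg (target 3.804 kg)
  Li2O: 81.18·0.04550 + 13.80·0.4048 = 9.280 kg (target 9.278 kg)
  SiO2: 81.18·0.7789 + 12.08·0.6357 = 70.91 kg (target 70.91 kg)
  Al2O3: 2.585·0.9960 + 81.18·0.1655 = 16.01 kg (target 16.01 kg)
Consistency of the glass mass: total batch − LOI = 100.0 kg (targets for the oxides total 100.0 kg; stated basis 100.0 kg — differing by rounding only).
Summing the batch: Σ batch = 109.6 kg; LOI loss = Σ batch·LOI = 9.641 kg; yield, glass over the total, = 91.21%.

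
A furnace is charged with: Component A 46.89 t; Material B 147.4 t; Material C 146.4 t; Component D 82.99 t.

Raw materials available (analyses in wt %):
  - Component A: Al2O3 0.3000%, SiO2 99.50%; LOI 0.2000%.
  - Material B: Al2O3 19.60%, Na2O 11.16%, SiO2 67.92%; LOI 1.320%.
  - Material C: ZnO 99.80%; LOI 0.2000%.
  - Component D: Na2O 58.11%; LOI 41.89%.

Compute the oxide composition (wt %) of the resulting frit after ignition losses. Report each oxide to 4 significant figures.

Rounding to 4 significant figures extends to every intermediate as shown — the whole derivation keeps full precision at each step — exactly one rounding lands on every reported number. The derived quantities (yield, four oxide percentages, glass mass, the totals, LOI) are recomputed at full float precision starting from the weights per 386.6 t of glass, as written in the problem or answer text.
Mass of each oxide from the mix:
  ZnO: 146.4·0.9980 = 146.1 t
  Al2O3: 46.89·0.003000 + 147.4·0.1960 = 29.03 t
  Na2O: 147.4·0.1116 + 82.99·0.5811 = 64.68 t
  SiO2: 46.89·0.9950 + 147.4·0.6792 = 146.8 t
LOI: 46.89·0.002000 + 147.4·0.01320 + 146.4·0.002000 + 82.99·0.4189 = 37.10 t
Net of LOI, the glass mass = 423.7 − 37.10 = 386.6 t (the oxide masses sum to this)
oxide / glass × 100 gives the wt %

Glass mass = 386.6 t (batch 423.7 − LOI 37.10).
Composition: ZnO 37.79%, Al2O3 7.510%, Na2O 16.73%, SiO2 37.97%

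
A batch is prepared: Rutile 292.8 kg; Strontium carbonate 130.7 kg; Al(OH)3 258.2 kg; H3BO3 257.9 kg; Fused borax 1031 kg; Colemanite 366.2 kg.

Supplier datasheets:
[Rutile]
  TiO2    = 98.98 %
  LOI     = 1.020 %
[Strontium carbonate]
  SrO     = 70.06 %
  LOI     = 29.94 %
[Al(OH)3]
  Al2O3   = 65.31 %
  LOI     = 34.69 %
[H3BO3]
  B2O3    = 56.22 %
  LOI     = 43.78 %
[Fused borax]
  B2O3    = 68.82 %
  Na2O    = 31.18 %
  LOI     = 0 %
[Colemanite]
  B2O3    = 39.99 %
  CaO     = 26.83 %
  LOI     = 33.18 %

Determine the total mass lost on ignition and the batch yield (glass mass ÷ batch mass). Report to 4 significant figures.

LOI loss = 366.1 kg; glass = 1971 kg; yield = 84.33%

The working math maintains full precision from start to finish — intermediates are shown (rounded to 4 significant digits) in the working. A single rounding completes every reported figure. The derived quantities (six oxide percentages, the totals, net glass mass, LOI, the yield) are recomputed in full precision starting from the weights for 1971 kg of glass exactly as printed in the question or the answer.
Material-by-material LOI:
  Rutile: 292.8 × 0.01020 = 2.987 kg
  Strontium carbonate: 130.7 × 0.2994 = 39.13 kg
  Al(OH)3: 258.2 × 0.3469 = 89.57 kg
  H3BO3: 257.9 × 0.4378 = 112.9 kg
  Fused borax: 1031 × 0 = 0 kg
  Colemanite: 366.2 × 0.3318 = 121.5 kg
Total LOI = 366.1 kg
Glass = batch − LOI = 2337 − 366.1 = 1971 kg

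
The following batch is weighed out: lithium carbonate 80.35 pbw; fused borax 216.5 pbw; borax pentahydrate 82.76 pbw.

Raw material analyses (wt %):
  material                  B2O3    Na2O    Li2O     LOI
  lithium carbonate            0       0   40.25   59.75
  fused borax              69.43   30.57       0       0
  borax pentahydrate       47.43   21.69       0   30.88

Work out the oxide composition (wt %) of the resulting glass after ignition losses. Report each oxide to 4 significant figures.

Glass mass = 306.0 pbw (batch 379.6 − LOI 73.57).
Composition: B2O3 61.94%, Na2O 27.49%, Li2O 10.57%

The working math runs at exact precision in every operation. Working values are displayed, rounded to four significant digits, across the worked steps; each reported result takes exactly one rounding; the derived quantities are rebuilt using the weight values on 306.0 pbw of glass at exact precision (LOI, totals, net glass mass, three oxide percentages, yield), as they appear in the problem or answer text.
What the batch supplies per oxide:
  B2O3: 216.5·0.6943 + 82.76·0.4743 = 189.6 pbw
  Na2O: 216.5·0.3057 + 82.76·0.2169 = 84.13 pbw
  Li2O: 80.35·0.4025 = 32.34 pbw
LOI: 80.35·0.5975 + 82.76·0.3088 = 73.57 pbw
Glass mass = batch − LOI = 379.6 − 73.57 = 306.0 pbw (equal to the oxide-mass sum)
each wt % is 100 × oxide ÷ glass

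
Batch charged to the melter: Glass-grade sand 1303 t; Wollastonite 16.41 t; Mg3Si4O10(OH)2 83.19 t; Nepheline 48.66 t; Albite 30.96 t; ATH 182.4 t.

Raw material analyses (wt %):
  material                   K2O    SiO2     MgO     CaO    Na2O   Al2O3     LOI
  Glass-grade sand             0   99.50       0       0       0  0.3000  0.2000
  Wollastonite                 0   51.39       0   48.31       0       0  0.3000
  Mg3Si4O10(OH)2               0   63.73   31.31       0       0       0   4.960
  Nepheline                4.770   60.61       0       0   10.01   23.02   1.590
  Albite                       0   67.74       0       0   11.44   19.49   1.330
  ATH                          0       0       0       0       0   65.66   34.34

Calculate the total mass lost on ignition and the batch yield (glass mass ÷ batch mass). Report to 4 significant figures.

In-progress results are displayed (rounded to 4 significant digits) as written — each numeric step maintains full precision through the solve — a single rounding yields each reported figure — all derived quantities, including yield, six oxide percentages, ignition loss, glass mass, totals, are computed from the batch weights per 1594 t of glass at exact precision as quoted within problem or answer.
Loss on ignition, line by line:
  Glass-grade sand: 1303 × 0.002000 = 2.606 t
  Wollastonite: 16.41 × 0.003000 = 0.04923 t
  Mg3Si4O10(OH)2: 83.19 × 0.04960 = 4.126 t
  Nepheline: 48.66 × 0.01590 = 0.7737 t
  Albite: 30.96 × 0.01330 = 0.4118 t
  ATH: 182.4 × 0.3434 = 62.64 t
Total LOI = 70.60 t
Glass = batch − LOI = 1665 − 70.60 = 1594 t

LOI loss = 70.60 t; glass = 1594 t; yield = 95.76%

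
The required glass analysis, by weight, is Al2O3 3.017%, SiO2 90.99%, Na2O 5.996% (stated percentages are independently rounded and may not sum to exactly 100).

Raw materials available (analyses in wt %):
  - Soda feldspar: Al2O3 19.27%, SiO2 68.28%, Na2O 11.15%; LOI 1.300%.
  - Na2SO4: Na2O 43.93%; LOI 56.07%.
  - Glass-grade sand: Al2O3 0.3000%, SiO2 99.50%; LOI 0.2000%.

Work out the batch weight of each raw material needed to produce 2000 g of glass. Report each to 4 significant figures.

Batch per 2000 g glass:
  Soda feldspar: 287.7 g
  Na2SO4: 200.0 g
  Glass-grade sand: 1631 g
Total batch = 2119 g; LOI loss = 119.1 g; yield = 94.38%

Rounding to 4 significant digits governs each working value as printed; each numeric step keeps exact precision in all steps. Each reported figure is rounded only once; derived quantities (net glass mass, the totals, yield, the three compositions, ignition loss) are rebuilt at full precision starting from the weights for 2000 g of glass, exactly as shown in the problem or answer text.
Target masses of each oxide per 2000 g glass:
  Al2O3: 3.017% × 2000 = 60.34 g
  SiO2: 90.99% × 2000 = 1820 g
  Na2O: 5.996% × 2000 = 119.9 g
Per-oxide balance check using the reported weights, relative to the basis at hand (every target is met by its sum given rounding of the digits):
  Al2O3: 287.7·0.1927 + 1631·0.003000 = 60.33 g (target 60.34 g)
  SiO2: 287.7·0.6828 + 1631·0.9950 = 1819 g (target 1820 g)
  Na2O: 287.7·0.1115 + 200.0·0.4393 = 119.9 g (target 119.9 g)
Glass-mass closure: total charge less LOI = 2000 g (targets for the oxides total 2000 g; stated basis 2000 g — rounding explains the deltas).
Batch total: Σ batch = 2119 g; LOI removed, Σ of batch·LOI: 119.1 g; yield: glass divided by total = 94.38%.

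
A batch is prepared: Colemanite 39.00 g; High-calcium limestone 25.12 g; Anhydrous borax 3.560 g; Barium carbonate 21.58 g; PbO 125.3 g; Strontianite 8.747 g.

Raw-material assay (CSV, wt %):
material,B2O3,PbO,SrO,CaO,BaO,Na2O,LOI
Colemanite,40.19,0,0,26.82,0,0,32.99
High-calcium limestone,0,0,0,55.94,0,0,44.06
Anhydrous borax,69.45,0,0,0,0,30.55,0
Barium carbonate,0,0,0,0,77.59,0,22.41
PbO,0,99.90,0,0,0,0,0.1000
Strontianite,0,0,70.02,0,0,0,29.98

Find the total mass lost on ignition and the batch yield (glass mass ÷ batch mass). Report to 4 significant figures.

LOI loss = 31.52 g; glass = 191.8 g; yield = 85.89%

The working math keeps full precision all the way through — the intermediate values are printed rounded off to 4 significant digits in the working; each reported result takes exactly one rounding. Derived quantities, including yield, totals, the six compositions, ignition loss, net glass mass, are rebuilt from the batch weights per 191.8 g of glass in exact precision exactly as printed in the problem or the answer.
Loss on ignition, line by line:
  Colemanite: 39.00 × 0.3299 = 12.87 g
  High-calcium limestone: 25.12 × 0.4406 = 11.07 g
  Anhydrous borax: 3.560 × 0 = 0 g
  Barium carbonate: 21.58 × 0.2241 = 4.836 g
  PbO: 125.3 × 0.001000 = 0.1253 g
  Strontianite: 8.747 × 0.2998 = 2.622 g
Total LOI = 31.52 g
Glass = batch − LOI = 223.3 − 31.52 = 191.8 g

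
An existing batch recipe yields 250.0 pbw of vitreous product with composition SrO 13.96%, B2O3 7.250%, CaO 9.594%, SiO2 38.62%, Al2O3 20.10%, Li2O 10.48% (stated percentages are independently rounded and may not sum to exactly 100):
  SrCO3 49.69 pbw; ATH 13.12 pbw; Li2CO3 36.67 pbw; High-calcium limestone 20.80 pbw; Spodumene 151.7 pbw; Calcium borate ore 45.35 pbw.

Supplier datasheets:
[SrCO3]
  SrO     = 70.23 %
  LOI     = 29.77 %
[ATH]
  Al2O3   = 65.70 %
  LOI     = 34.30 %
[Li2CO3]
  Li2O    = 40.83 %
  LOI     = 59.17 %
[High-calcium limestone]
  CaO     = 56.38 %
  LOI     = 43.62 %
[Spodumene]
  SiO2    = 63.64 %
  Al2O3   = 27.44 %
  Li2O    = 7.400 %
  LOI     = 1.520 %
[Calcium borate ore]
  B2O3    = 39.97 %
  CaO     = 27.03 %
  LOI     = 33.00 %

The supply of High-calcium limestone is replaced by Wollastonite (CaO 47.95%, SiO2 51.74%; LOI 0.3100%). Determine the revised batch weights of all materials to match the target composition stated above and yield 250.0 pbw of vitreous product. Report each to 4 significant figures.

The whole derivation runs at full precision from first step to last — in-progress results are displayed rounded to four significant digits on the page. Every reported figure undergoes a single rounding; the derived quantities are computed from the weighed amounts at 250.0 pbw of glass at full precision (ignition loss, the yield, the six compositions, totals, glass mass), as quoted within question or answer.
Oxide-by-oxide targets in 250.0 pbw vitreous product:
  SrO: 13.96% × 250.0 = 34.90 pbw
  B2O3: 7.250% × 250.0 = 18.12 pbw
  CaO: 9.594% × 250.0 = 23.98 pbw
  SiO2: 38.62% × 250.0 = 96.55 pbw
  Al2O3: 20.10% × 250.0 = 50.25 pbw
  Li2O: 10.48% × 250.0 = 26.20 pbw
Mass-balance tally per oxide from the weights as reported, at the basis given (oxide sums agree with the targets exact up to rounding of places):
  SrO: 49.69·0.7023 = 34.90 pbw (target 34.90 pbw)
  B2O3: 45.35·0.3997 = 18.13 pbw (target 18.12 pbw)
  CaO: 24.46·0.4795 + 45.35·0.2703 = 23.99 pbw (target 23.98 pbw)
  SiO2: 24.46·0.5174 + 131.8·0.6364 = 96.53 pbw (target 96.55 pbw)
  Al2O3: 21.43·0.6570 + 131.8·0.2744 = 50.25 pbw (target 50.25 pbw)
  Li2O: 40.28·0.4083 + 131.8·0.07400 = 26.20 pbw (target 26.20 pbw)
The glass-mass cross-check: total batch − LOI = 250.0 pbw (per-oxide target masses sum to 250.0 pbw; the stated basis being 250.0 pbw — differing by rounding only).
Summing the batch: Σ batch = 313.0 pbw; LOI loss = Σ batch·LOI = 63.02 pbw; yield, glass over the total, = 79.87%.

Revised batch per 250.0 pbw vitreous product:
  SrCO3: 49.69 pbw
  ATH: 21.43 pbw
  Li2CO3: 40.28 pbw
  Wollastonite: 24.46 pbw
  Spodumene: 131.8 pbw
  Calcium borate ore: 45.35 pbw
Total batch = 313.0 pbw; LOI loss = 63.02 pbw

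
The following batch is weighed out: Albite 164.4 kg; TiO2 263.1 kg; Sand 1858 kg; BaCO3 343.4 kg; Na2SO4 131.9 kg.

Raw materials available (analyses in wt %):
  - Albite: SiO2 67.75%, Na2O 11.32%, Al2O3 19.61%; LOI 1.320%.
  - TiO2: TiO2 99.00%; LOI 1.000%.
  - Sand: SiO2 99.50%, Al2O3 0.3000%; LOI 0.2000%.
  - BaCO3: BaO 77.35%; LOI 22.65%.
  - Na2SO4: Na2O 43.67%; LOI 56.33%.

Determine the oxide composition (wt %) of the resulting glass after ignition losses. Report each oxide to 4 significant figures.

Glass mass = 2600 kg (batch 2761 − LOI 160.6).
Composition: SiO2 75.38%, Na2O 2.931%, Al2O3 1.454%, BaO 10.22%, TiO2 10.02%

In-progress results appear (rounded to 4 significant digits) in the printout. The whole derivation carries full precision at every stage; each reported figure sees exactly one rounding; the derived quantities are re-derived from the batch weights at 2600 kg of glass in full precision (the five compositions, LOI, totals, the yield, glass mass), precisely as stated by the problem or the answer.
Per-oxide mass from batch:
  SiO2: 164.4·0.6775 + 1858·0.9950 = 1960 kg
  Na2O: 164.4·0.1132 + 131.9·0.4367 = 76.21 kg
  Al2O3: 164.4·0.1961 + 1858·0.003000 = 37.81 kg
  BaO: 343.4·0.7735 = 265.6 kg
  TiO2: 263.1·0.9900 = 260.5 kg
LOI: 164.4·0.01320 + 263.1·0.01000 + 1858·0.002000 + 343.4·0.2265 + 131.9·0.5633 = 160.6 kg
Glass = total batch minus LOI = 2761 − 160.6 = 2600 kg (matching Σ of the oxides)
oxide / glass × 100 gives the wt %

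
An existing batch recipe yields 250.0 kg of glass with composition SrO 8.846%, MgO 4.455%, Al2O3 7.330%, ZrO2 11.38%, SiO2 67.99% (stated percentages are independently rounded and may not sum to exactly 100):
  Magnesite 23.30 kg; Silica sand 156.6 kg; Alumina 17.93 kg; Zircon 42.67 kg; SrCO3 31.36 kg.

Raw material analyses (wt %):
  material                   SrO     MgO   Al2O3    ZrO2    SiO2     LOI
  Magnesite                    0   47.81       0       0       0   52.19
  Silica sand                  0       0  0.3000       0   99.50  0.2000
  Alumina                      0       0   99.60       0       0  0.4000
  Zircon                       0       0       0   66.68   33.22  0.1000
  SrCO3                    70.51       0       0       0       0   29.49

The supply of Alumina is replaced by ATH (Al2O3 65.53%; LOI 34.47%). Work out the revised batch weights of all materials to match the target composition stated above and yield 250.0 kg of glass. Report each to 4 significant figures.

Revised batch per 250.0 kg glass:
  Magnesite: 23.30 kg
  Silica sand: 156.6 kg
  ATH: 27.25 kg
  Zircon: 42.67 kg
  SrCO3: 31.36 kg
Total batch = 281.2 kg; LOI loss = 31.16 kg

All internal work holds exact precision in every operation; intermediates are displayed with 4-significant-figure rounding at each printed step; exactly one rounding goes into each reported figure; derived quantities, including totals, the five compositions, LOI, the yield, net glass mass, are computed from the batch weights for 250.0 kg of glass in full precision, precisely as stated by the problem or answer text.
Target oxide masses per 250.0 kg glass:
  SrO: 8.846% × 250.0 = 22.12 kg
  MgO: 4.455% × 250.0 = 11.14 kg
  Al2O3: 7.330% × 250.0 = 18.32 kg
  ZrO2: 11.38% × 250.0 = 28.45 kg
  SiO2: 67.99% × 250.0 = 170.0 kg
Balance tally, oxide-wise, on the weights just shown, on the stated basis (delivered sums recover each target up to rounding of the answer):
  SrO: 31.36·0.7051 = 22.11 kg (target 22.12 kg)
  MgO: 23.30·0.4781 = 11.14 kg (target 11.14 kg)
  Al2O3: 156.6·0.003000 + 27.25·0.6553 = 18.33 kg (target 18.32 kg)
  ZrO2: 42.67·0.6668 = 28.45 kg (target 28.45 kg)
  SiO2: 156.6·0.9950 + 42.67·0.3322 = 170.0 kg (target 170.0 kg)
Mass balance on the glass: total batch − LOI = 250.0 kg (targets for the oxides total 250.0 kg; versus the stated basis of 250.0 kg — gaps are rounding artifacts).
Batch grand total — Σ batch = 281.2 kg; the LOI term Σ batch·LOI equals 31.16 kg; glass ÷ batch gives a yield of 88.92%.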